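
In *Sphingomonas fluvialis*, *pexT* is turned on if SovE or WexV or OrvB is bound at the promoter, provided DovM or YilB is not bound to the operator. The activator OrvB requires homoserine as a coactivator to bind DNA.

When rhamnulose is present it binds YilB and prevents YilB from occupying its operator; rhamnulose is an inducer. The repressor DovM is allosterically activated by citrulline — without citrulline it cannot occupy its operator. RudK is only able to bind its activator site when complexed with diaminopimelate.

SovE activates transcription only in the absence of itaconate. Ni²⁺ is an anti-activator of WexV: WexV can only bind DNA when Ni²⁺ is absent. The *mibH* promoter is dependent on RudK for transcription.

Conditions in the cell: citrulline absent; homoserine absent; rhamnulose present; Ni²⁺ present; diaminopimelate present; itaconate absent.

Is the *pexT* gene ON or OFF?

ON

Itaconate is absent, so SovE is active.
Citrulline is absent, so DovM is inactive.
Rhamnulose is present, so YilB is inactive.
Ni²⁺ is present, so WexV is inactive.
Homoserine is absent, so OrvB is inactive.
Activator SovE is present, so *pexT* is transcribed.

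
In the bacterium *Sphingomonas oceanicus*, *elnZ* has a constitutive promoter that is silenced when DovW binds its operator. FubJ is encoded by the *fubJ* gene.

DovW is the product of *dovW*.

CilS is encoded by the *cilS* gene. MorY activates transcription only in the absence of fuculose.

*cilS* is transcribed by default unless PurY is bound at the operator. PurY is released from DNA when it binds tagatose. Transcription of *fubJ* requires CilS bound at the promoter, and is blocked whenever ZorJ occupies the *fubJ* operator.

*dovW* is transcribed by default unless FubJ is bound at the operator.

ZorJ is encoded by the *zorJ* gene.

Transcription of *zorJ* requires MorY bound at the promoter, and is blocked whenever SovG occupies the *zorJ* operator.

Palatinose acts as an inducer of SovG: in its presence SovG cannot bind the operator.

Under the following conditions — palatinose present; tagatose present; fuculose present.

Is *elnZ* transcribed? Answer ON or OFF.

Tagatose is present, so PurY is inactive.
With no repressor bound, *cilS* is transcribed.
So CilS is produced and active.
Palatinose is present, so SovG is inactive.
Fuculose is present, so MorY is inactive.
Required activator MorY is absent, so *zorJ* is not transcribed.
So ZorJ is not produced.
No repressor is bound and CilS is active, so *fubJ* is transcribed.
So FubJ is produced and active.
With repressor FubJ bound, *dovW* is not transcribed.
So DovW is not produced.
With no repressor bound, *elnZ* is transcribed.

ON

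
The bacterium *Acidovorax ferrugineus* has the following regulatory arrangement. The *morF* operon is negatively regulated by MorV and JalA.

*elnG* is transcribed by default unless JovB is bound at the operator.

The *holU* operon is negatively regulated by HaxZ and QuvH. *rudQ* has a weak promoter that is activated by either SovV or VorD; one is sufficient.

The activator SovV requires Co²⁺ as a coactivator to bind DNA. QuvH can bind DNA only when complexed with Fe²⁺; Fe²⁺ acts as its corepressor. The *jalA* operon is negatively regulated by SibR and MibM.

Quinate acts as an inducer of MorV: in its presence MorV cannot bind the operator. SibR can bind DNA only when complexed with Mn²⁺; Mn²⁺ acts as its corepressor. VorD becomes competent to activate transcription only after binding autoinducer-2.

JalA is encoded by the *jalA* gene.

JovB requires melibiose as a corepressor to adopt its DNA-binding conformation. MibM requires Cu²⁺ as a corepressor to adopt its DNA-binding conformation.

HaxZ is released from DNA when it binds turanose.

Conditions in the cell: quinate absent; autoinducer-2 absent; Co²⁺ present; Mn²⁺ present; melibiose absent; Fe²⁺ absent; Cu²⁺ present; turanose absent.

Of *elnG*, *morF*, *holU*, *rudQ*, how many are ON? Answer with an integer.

Melibiose is absent, so JovB is inactive.
With no repressor bound, *elnG* is transcribed.
→ *elnG* is ON.
Quinate is absent, so MorV is active.
Mn²⁺ is present, so SibR is active.
Cu²⁺ is present, so MibM is active.
With repressor SibR bound, *jalA* is not transcribed.
So JalA is not produced.
With repressor MorV bound, *morF* is not transcribed.
→ *morF* is OFF.
Turanose is absent, so HaxZ is active.
Fe²⁺ is absent, so QuvH is inactive.
With repressor HaxZ bound, *holU* is not transcribed.
→ *holU* is OFF.
Co²⁺ is present, so SovV is active.
Autoinducer-2 is absent, so VorD is inactive.
Activator SovV is present, so *rudQ* is transcribed.
→ *rudQ* is ON.
2 of the 4 genes are transcribed.

2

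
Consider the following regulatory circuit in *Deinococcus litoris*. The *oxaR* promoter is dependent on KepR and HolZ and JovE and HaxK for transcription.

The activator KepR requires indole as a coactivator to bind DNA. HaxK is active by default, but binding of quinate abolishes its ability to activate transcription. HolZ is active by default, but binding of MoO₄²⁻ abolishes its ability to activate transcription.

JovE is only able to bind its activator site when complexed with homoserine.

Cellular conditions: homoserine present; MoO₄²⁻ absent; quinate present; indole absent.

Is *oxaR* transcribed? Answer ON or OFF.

OFF

Indole is absent, so KepR is inactive.
MoO₄²⁻ is absent, so HolZ is active.
Homoserine is present, so JovE is active.
Quinate is present, so HaxK is inactive.
Required activator KepR is absent, so *oxaR* is not transcribed.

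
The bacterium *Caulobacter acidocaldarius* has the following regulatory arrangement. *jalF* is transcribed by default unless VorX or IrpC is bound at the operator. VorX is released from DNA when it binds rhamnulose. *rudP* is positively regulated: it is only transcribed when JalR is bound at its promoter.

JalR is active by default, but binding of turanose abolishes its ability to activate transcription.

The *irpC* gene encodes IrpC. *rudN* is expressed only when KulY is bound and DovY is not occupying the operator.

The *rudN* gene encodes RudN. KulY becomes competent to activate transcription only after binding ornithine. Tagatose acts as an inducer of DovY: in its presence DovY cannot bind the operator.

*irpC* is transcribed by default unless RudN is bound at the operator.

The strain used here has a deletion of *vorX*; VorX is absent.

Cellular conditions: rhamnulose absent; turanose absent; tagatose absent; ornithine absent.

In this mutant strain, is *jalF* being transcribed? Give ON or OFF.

VorX is non-functional in this strain, so it has no effect.
Tagatose is absent, so DovY is active.
Ornithine is absent, so KulY is inactive.
With repressor DovY bound, *rudN* is not transcribed.
So RudN is not produced.
With no repressor bound, *irpC* is transcribed.
So IrpC is produced and active.
With repressor IrpC bound, *jalF* is not transcribed.

OFF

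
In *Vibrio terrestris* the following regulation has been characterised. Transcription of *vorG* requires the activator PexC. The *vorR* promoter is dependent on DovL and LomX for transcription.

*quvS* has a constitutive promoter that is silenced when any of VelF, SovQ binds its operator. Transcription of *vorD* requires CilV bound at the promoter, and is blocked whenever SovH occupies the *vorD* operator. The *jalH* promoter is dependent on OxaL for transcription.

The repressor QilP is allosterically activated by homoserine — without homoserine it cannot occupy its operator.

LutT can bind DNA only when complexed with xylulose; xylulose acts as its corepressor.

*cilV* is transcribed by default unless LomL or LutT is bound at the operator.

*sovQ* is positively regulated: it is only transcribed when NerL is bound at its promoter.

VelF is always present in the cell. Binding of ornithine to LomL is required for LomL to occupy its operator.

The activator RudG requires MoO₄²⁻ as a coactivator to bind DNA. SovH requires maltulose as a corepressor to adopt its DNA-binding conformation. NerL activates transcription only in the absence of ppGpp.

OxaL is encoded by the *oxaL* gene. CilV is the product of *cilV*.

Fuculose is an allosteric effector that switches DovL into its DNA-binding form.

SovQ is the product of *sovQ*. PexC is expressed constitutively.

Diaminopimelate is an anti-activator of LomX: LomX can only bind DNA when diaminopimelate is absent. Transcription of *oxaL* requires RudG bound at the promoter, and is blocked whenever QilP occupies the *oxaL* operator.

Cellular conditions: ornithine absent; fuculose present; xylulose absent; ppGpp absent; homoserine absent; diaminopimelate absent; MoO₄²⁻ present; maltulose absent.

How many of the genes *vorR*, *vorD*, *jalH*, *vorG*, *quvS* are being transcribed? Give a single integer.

4

Fuculose is present, so DovL is active.
Diaminopimelate is absent, so LomX is active.
No repressor is bound and DovL and LomX are active, so *vorR* is transcribed.
→ *vorR* is ON.
Ornithine is absent, so LomL is inactive.
Xylulose is absent, so LutT is inactive.
With no repressor bound, *cilV* is transcribed.
So CilV is produced and active.
Maltulose is absent, so SovH is inactive.
No repressor is bound and CilV is active, so *vorD* is transcribed.
→ *vorD* is ON.
MoO₄²⁻ is present, so RudG is active.
Homoserine is absent, so QilP is inactive.
No repressor is bound and RudG is active, so *oxaL* is transcribed.
So OxaL is produced and active.
No repressor is bound and OxaL is active, so *jalH* is transcribed.
→ *jalH* is ON.
PexC is produced constitutively and is active.
No repressor is bound and PexC is active, so *vorG* is transcribed.
→ *vorG* is ON.
VelF is produced constitutively and is active.
ppGpp is absent, so NerL is active.
No repressor is bound and NerL is active, so *sovQ* is transcribed.
So SovQ is produced and active.
With repressor VelF bound, *quvS* is not transcribed.
→ *quvS* is OFF.
4 of the 5 genes are transcribed.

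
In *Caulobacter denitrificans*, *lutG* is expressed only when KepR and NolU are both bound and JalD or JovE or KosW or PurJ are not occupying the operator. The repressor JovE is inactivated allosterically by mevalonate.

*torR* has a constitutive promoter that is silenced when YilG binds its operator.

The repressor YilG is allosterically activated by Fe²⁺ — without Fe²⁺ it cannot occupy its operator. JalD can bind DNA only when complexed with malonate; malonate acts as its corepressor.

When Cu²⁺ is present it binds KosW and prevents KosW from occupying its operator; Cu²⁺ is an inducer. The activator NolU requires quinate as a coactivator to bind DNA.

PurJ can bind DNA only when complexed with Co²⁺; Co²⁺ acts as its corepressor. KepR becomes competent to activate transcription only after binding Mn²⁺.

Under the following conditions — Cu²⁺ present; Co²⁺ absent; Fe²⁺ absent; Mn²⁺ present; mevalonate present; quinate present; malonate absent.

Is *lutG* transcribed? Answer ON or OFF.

Malonate is absent, so JalD is inactive.
Mn²⁺ is present, so KepR is active.
Mevalonate is present, so JovE is inactive.
Cu²⁺ is present, so KosW is inactive.
Co²⁺ is absent, so PurJ is inactive.
Quinate is present, so NolU is active.
No repressor is bound and KepR and NolU are active, so *lutG* is transcribed.

ON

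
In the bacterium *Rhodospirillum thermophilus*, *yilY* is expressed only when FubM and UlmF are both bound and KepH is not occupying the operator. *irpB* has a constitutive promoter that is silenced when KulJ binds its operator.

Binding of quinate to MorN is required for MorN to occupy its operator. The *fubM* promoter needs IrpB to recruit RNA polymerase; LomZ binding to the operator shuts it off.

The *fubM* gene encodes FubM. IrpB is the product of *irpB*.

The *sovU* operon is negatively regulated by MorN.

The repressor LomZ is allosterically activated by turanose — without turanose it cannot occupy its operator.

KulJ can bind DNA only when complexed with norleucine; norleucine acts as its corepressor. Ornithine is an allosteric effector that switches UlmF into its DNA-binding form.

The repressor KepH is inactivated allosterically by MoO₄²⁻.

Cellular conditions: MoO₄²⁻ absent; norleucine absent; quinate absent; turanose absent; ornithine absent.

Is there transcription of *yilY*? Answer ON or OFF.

OFF

MoO₄²⁻ is absent, so KepH is active.
Turanose is absent, so LomZ is inactive.
Norleucine is absent, so KulJ is inactive.
With no repressor bound, *irpB* is transcribed.
So IrpB is produced and active.
No repressor is bound and IrpB is active, so *fubM* is transcribed.
So FubM is produced and active.
Ornithine is absent, so UlmF is inactive.
With repressor KepH bound, *yilY* is not transcribed.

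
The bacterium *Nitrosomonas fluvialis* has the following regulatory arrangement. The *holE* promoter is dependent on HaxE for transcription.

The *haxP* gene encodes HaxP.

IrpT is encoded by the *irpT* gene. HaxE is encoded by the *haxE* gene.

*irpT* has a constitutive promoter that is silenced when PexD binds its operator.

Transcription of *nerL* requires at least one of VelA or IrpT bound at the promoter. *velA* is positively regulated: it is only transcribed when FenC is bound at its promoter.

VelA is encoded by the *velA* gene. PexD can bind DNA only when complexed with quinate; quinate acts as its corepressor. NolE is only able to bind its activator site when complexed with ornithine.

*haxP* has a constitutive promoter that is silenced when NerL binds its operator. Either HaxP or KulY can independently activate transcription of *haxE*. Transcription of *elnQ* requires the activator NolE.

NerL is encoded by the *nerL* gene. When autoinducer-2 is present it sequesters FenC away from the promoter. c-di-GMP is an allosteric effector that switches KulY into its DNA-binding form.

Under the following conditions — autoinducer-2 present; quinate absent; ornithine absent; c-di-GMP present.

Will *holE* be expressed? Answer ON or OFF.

Autoinducer-2 is present, so FenC is inactive.
Required activator FenC is absent, so *velA* is not transcribed.
So VelA is not produced.
Quinate is absent, so PexD is inactive.
With no repressor bound, *irpT* is transcribed.
So IrpT is produced and active.
Activator IrpT is present, so *nerL* is transcribed.
So NerL is produced and active.
With repressor NerL bound, *haxP* is not transcribed.
So HaxP is not produced.
c-di-GMP is present, so KulY is active.
Activator KulY is present, so *haxE* is transcribed.
So HaxE is produced and active.
No repressor is bound and HaxE is active, so *holE* is transcribed.

ON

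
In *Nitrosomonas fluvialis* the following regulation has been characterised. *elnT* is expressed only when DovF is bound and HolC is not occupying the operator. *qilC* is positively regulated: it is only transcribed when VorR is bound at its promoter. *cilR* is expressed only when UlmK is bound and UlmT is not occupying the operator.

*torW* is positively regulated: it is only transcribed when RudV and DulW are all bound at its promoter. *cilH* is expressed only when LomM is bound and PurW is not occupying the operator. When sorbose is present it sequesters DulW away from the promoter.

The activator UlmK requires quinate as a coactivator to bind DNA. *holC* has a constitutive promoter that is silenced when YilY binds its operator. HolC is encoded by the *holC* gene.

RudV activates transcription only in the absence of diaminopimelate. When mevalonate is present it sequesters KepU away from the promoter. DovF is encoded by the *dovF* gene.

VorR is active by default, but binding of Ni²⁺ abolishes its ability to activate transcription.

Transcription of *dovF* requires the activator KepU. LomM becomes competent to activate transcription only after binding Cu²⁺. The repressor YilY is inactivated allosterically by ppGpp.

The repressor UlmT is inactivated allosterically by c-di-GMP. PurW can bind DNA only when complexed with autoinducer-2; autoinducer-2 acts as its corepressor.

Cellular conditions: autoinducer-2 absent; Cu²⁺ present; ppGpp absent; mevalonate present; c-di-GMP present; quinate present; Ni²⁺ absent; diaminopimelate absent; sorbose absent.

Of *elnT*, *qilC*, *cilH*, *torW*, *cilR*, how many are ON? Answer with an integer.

ppGpp is absent, so YilY is active.
With repressor YilY bound, *holC* is not transcribed.
So HolC is not produced.
Mevalonate is present, so KepU is inactive.
Required activator KepU is absent, so *dovF* is not transcribed.
So DovF is not produced.
Required activator DovF is absent, so *elnT* is not transcribed.
→ *elnT* is OFF.
Ni²⁺ is absent, so VorR is active.
No repressor is bound and VorR is active, so *qilC* is transcribed.
→ *qilC* is ON.
Autoinducer-2 is absent, so PurW is inactive.
Cu²⁺ is present, so LomM is active.
No repressor is bound and LomM is active, so *cilH* is transcribed.
→ *cilH* is ON.
Diaminopimelate is absent, so RudV is active.
Sorbose is absent, so DulW is active.
No repressor is bound and RudV and DulW are active, so *torW* is transcribed.
→ *torW* is ON.
Quinate is present, so UlmK is active.
c-di-GMP is present, so UlmT is inactive.
No repressor is bound and UlmK is active, so *cilR* is transcribed.
→ *cilR* is ON.
4 of the 5 genes are transcribed.

4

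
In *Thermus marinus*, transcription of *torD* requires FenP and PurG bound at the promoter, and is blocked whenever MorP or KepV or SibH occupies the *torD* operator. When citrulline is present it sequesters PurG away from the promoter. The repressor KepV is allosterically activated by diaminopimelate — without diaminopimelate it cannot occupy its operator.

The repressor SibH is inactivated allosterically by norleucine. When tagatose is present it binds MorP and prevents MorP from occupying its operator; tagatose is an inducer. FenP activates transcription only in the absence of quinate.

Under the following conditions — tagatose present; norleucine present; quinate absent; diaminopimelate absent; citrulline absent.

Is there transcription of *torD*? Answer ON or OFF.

ON

Quinate is absent, so FenP is active.
Citrulline is absent, so PurG is active.
Tagatose is present, so MorP is inactive.
Diaminopimelate is absent, so KepV is inactive.
Norleucine is present, so SibH is inactive.
No repressor is bound and FenP and PurG are active, so *torD* is transcribed.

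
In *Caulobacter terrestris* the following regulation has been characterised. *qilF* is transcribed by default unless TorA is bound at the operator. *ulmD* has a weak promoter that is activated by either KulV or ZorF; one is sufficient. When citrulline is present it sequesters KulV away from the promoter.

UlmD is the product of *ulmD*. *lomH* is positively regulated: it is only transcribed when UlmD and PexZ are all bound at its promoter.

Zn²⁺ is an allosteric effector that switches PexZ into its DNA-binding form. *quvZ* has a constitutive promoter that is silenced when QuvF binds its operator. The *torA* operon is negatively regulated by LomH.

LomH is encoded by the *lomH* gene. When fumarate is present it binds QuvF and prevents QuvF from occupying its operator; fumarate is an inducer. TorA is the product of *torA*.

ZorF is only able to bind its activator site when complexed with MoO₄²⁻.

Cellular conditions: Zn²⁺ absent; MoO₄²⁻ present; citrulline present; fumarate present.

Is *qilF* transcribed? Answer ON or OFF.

Citrulline is present, so KulV is inactive.
MoO₄²⁻ is present, so ZorF is active.
Activator ZorF is present, so *ulmD* is transcribed.
So UlmD is produced and active.
Zn²⁺ is absent, so PexZ is inactive.
Required activator PexZ is absent, so *lomH* is not transcribed.
So LomH is not produced.
With no repressor bound, *torA* is transcribed.
So TorA is produced and active.
With repressor TorA bound, *qilF* is not transcribed.

OFF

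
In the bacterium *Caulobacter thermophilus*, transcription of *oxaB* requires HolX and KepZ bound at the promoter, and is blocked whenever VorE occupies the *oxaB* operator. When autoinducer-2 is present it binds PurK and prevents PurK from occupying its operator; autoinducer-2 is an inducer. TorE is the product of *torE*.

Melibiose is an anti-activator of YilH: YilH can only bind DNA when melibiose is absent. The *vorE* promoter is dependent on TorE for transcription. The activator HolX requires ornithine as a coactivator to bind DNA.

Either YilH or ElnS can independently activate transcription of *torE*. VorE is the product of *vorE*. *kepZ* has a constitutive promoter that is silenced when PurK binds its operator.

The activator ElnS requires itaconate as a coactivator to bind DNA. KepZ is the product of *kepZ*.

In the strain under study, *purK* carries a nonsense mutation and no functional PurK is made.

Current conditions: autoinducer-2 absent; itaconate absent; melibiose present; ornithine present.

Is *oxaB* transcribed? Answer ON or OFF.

Ornithine is present, so HolX is active.
Melibiose is present, so YilH is inactive.
Itaconate is absent, so ElnS is inactive.
No activator is available at the *torE* promoter, so *torE* is not transcribed.
So TorE is not produced.
Required activator TorE is absent, so *vorE* is not transcribed.
So VorE is not produced.
PurK is non-functional in this strain, so it has no effect.
With no repressor bound, *kepZ* is transcribed.
So KepZ is produced and active.
No repressor is bound and HolX and KepZ are active, so *oxaB* is transcribed.

ON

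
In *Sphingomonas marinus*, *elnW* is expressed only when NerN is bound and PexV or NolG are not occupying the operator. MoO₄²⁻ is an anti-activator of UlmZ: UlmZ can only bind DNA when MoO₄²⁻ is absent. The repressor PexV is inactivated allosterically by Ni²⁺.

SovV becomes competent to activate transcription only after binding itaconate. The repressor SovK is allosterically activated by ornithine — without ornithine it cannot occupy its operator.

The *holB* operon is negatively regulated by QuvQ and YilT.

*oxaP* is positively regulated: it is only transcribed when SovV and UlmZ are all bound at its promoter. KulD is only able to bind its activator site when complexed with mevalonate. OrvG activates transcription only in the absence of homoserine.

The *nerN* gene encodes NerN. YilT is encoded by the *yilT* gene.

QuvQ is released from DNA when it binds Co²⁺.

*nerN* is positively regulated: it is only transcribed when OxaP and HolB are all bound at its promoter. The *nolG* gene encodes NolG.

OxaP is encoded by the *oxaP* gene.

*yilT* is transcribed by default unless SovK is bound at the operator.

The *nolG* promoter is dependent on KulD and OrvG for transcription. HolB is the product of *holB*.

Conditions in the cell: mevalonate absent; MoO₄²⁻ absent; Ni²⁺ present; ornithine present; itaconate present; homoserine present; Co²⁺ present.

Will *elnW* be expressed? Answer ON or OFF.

ON

Itaconate is present, so SovV is active.
MoO₄²⁻ is absent, so UlmZ is active.
No repressor is bound and SovV and UlmZ are active, so *oxaP* is transcribed.
So OxaP is produced and active.
Co²⁺ is present, so QuvQ is inactive.
Ornithine is present, so SovK is active.
With repressor SovK bound, *yilT* is not transcribed.
So YilT is not produced.
With no repressor bound, *holB* is transcribed.
So HolB is produced and active.
No repressor is bound and OxaP and HolB are active, so *nerN* is transcribed.
So NerN is produced and active.
Ni²⁺ is present, so PexV is inactive.
Mevalonate is absent, so KulD is inactive.
Homoserine is present, so OrvG is inactive.
Required activator KulD is absent, so *nolG* is not transcribed.
So NolG is not produced.
No repressor is bound and NerN is active, so *elnW* is transcribed.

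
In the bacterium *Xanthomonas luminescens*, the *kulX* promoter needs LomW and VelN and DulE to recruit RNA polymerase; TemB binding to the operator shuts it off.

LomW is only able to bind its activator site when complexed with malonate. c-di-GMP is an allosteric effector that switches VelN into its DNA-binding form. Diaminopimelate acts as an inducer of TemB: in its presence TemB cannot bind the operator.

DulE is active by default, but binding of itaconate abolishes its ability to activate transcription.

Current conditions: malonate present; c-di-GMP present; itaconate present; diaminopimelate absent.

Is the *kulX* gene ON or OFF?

Diaminopimelate is absent, so TemB is active.
Malonate is present, so LomW is active.
c-di-GMP is present, so VelN is active.
Itaconate is present, so DulE is inactive.
With repressor TemB bound, *kulX* is not transcribed.

OFF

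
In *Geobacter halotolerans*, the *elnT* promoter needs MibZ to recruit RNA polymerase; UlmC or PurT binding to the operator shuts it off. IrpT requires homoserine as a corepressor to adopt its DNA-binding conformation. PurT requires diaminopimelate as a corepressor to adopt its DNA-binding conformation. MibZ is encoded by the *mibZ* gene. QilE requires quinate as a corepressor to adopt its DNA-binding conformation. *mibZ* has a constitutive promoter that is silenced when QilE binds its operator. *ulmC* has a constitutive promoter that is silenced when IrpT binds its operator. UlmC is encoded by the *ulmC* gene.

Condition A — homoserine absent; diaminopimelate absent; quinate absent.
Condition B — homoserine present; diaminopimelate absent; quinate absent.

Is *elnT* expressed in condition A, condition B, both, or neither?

Condition A:
Homoserine is absent, so IrpT is inactive.
With no repressor bound, *ulmC* is transcribed.
So UlmC is produced and active.
Diaminopimelate is absent, so PurT is inactive.
Quinate is absent, so QilE is inactive.
With no repressor bound, *mibZ* is transcribed.
So MibZ is produced and active.
With repressor UlmC bound, *elnT* is not transcribed.
→ *elnT* is OFF in A.
Condition B:
Homoserine is present, so IrpT is active.
With repressor IrpT bound, *ulmC* is not transcribed.
So UlmC is not produced.
Diaminopimelate is absent, so PurT is inactive.
Quinate is absent, so QilE is inactive.
With no repressor bound, *mibZ* is transcribed.
So MibZ is produced and active.
No repressor is bound and MibZ is active, so *elnT* is transcribed.
→ *elnT* is ON in B.

B only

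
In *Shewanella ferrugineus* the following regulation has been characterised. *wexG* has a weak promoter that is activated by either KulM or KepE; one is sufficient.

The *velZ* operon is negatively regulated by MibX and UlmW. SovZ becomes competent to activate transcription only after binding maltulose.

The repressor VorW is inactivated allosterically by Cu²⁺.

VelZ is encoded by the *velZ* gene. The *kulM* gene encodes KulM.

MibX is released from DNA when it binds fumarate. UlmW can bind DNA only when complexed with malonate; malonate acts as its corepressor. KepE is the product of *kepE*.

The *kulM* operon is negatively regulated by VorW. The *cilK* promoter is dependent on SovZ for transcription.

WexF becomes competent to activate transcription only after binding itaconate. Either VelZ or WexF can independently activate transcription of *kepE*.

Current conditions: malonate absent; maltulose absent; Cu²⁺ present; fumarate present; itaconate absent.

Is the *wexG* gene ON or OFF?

Cu²⁺ is present, so VorW is inactive.
With no repressor bound, *kulM* is transcribed.
So KulM is produced and active.
Fumarate is present, so MibX is inactive.
Malonate is absent, so UlmW is inactive.
With no repressor bound, *velZ* is transcribed.
So VelZ is produced and active.
Itaconate is absent, so WexF is inactive.
Activator VelZ is present, so *kepE* is transcribed.
So KepE is produced and active.
Activator KulM is present, so *wexG* is transcribed.

ON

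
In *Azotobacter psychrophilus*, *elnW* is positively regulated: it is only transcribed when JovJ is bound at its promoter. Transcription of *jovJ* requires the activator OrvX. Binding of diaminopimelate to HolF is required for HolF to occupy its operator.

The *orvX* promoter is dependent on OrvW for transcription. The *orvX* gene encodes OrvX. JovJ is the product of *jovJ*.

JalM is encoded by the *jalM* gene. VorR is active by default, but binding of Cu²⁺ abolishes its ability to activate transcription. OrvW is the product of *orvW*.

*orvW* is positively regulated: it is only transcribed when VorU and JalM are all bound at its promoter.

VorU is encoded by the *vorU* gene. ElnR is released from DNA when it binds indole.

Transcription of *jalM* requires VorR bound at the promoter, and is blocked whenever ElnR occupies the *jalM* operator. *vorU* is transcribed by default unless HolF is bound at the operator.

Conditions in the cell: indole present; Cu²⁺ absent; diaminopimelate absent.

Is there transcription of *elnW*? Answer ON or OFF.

Diaminopimelate is absent, so HolF is inactive.
With no repressor bound, *vorU* is transcribed.
So VorU is produced and active.
Cu²⁺ is absent, so VorR is active.
Indole is present, so ElnR is inactive.
No repressor is bound and VorR is active, so *jalM* is transcribed.
So JalM is produced and active.
No repressor is bound and VorU and JalM are active, so *orvW* is transcribed.
So OrvW is produced and active.
No repressor is bound and OrvW is active, so *orvX* is transcribed.
So OrvX is produced and active.
No repressor is bound and OrvX is active, so *jovJ* is transcribed.
So JovJ is produced and active.
No repressor is bound and JovJ is active, so *elnW* is transcribed.

ON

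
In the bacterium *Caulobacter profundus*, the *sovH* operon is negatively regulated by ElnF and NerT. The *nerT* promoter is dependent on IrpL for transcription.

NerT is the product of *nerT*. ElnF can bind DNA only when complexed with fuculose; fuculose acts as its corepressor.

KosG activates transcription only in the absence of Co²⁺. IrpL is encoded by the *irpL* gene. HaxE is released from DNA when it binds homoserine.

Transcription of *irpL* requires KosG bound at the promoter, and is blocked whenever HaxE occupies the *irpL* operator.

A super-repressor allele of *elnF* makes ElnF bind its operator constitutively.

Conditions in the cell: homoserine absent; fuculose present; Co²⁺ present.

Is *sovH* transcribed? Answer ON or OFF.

ElnF is constitutively active in this strain.
Co²⁺ is present, so KosG is inactive.
Homoserine is absent, so HaxE is active.
With repressor HaxE bound, *irpL* is not transcribed.
So IrpL is not produced.
Required activator IrpL is absent, so *nerT* is not transcribed.
So NerT is not produced.
With repressor ElnF bound, *sovH* is not transcribed.

OFF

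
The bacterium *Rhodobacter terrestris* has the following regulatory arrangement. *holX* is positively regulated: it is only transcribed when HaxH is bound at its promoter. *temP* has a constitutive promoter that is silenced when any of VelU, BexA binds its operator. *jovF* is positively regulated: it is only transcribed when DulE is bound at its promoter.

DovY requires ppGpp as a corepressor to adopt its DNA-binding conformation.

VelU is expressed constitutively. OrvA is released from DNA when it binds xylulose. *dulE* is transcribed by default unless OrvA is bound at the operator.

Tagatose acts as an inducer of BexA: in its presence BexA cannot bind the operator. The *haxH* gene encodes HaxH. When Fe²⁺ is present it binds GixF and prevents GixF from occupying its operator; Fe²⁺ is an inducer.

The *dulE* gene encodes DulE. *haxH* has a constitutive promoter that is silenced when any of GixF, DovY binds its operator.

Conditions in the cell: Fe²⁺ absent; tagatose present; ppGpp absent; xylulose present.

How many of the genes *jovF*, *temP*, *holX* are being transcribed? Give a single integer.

1

Xylulose is present, so OrvA is inactive.
With no repressor bound, *dulE* is transcribed.
So DulE is produced and active.
No repressor is bound and DulE is active, so *jovF* is transcribed.
→ *jovF* is ON.
VelU is produced constitutively and is active.
Tagatose is present, so BexA is inactive.
With repressor VelU bound, *temP* is not transcribed.
→ *temP* is OFF.
Fe²⁺ is absent, so GixF is active.
ppGpp is absent, so DovY is inactive.
With repressor GixF bound, *haxH* is not transcribed.
So HaxH is not produced.
Required activator HaxH is absent, so *holX* is not transcribed.
→ *holX* is OFF.
1 of the 3 genes is transcribed.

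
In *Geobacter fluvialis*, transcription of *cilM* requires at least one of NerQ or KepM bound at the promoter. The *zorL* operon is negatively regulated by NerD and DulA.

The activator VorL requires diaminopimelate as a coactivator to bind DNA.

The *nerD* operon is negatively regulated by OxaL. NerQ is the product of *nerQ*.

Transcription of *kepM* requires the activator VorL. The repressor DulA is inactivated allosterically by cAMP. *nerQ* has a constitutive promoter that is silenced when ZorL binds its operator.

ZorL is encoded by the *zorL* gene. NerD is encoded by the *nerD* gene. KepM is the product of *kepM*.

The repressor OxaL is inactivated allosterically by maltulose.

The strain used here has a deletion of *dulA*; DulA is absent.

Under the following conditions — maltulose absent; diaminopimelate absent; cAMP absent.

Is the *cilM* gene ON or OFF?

Maltulose is absent, so OxaL is active.
With repressor OxaL bound, *nerD* is not transcribed.
So NerD is not produced.
DulA is non-functional in this strain, so it has no effect.
With no repressor bound, *zorL* is transcribed.
So ZorL is produced and active.
With repressor ZorL bound, *nerQ* is not transcribed.
So NerQ is not produced.
Diaminopimelate is absent, so VorL is inactive.
Required activator VorL is absent, so *kepM* is not transcribed.
So KepM is not produced.
No activator is available at the *cilM* promoter, so *cilM* is not transcribed.

OFF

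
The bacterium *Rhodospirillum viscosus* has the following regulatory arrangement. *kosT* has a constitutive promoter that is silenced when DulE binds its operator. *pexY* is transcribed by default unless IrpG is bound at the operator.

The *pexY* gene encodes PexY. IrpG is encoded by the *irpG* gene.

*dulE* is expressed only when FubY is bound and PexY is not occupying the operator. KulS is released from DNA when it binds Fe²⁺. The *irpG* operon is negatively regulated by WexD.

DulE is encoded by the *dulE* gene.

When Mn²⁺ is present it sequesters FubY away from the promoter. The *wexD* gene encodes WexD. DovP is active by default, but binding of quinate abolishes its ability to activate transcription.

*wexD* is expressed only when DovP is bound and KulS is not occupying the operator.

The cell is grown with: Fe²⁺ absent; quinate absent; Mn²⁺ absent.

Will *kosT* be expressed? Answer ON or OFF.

Fe²⁺ is absent, so KulS is active.
Quinate is absent, so DovP is active.
With repressor KulS bound, *wexD* is not transcribed.
So WexD is not produced.
With no repressor bound, *irpG* is transcribed.
So IrpG is produced and active.
With repressor IrpG bound, *pexY* is not transcribed.
So PexY is not produced.
Mn²⁺ is absent, so FubY is active.
No repressor is bound and FubY is active, so *dulE* is transcribed.
So DulE is produced and active.
With repressor DulE bound, *kosT* is not transcribed.

OFF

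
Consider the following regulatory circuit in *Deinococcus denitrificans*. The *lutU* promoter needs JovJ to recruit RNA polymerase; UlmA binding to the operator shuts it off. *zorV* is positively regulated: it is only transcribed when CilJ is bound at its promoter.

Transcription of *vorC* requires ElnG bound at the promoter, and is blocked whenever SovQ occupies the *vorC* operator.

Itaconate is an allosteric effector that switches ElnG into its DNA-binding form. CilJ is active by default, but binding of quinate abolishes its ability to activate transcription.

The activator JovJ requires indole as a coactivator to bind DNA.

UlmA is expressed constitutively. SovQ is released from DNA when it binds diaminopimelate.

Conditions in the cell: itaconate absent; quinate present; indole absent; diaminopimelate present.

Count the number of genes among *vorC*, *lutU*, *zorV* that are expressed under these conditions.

Itaconate is absent, so ElnG is inactive.
Diaminopimelate is present, so SovQ is inactive.
Required activator ElnG is absent, so *vorC* is not transcribed.
→ *vorC* is OFF.
UlmA is produced constitutively and is active.
Indole is absent, so JovJ is inactive.
With repressor UlmA bound, *lutU* is not transcribed.
→ *lutU* is OFF.
Quinate is present, so CilJ is inactive.
Required activator CilJ is absent, so *zorV* is not transcribed.
→ *zorV* is OFF.
0 of the 3 genes are transcribed.

0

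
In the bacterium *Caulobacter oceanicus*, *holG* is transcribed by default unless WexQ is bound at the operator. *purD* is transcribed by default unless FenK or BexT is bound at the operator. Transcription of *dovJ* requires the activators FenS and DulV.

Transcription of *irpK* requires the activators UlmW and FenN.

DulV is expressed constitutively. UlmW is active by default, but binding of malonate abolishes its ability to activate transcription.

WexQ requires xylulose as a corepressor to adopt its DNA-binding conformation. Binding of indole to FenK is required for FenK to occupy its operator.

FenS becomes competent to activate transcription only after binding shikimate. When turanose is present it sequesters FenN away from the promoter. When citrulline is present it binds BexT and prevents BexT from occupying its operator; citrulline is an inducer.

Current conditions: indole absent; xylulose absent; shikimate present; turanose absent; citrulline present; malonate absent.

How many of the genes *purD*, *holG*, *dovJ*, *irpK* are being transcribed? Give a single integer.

4

Indole is absent, so FenK is inactive.
Citrulline is present, so BexT is inactive.
With no repressor bound, *purD* is transcribed.
→ *purD* is ON.
Xylulose is absent, so WexQ is inactive.
With no repressor bound, *holG* is transcribed.
→ *holG* is ON.
Shikimate is present, so FenS is active.
DulV is produced constitutively and is active.
No repressor is bound and FenS and DulV are active, so *dovJ* is transcribed.
→ *dovJ* is ON.
Malonate is absent, so UlmW is active.
Turanose is absent, so FenN is active.
No repressor is bound and UlmW and FenN are active, so *irpK* is transcribed.
→ *irpK* is ON.
4 of the 4 genes are transcribed.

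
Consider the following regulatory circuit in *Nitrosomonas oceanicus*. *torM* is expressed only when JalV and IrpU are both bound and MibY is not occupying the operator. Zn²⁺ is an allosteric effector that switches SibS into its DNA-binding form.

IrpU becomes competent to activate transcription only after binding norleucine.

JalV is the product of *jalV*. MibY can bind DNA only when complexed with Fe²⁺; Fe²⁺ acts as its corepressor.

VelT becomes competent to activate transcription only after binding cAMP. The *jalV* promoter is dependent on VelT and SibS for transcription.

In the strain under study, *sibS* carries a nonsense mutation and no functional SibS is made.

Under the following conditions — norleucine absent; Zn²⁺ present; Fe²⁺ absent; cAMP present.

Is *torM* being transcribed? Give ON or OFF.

cAMP is present, so VelT is active.
SibS is non-functional in this strain, so it has no effect.
Required activator SibS is absent, so *jalV* is not transcribed.
So JalV is not produced.
Fe²⁺ is absent, so MibY is inactive.
Norleucine is absent, so IrpU is inactive.
Required activator JalV is absent, so *torM* is not transcribed.

OFF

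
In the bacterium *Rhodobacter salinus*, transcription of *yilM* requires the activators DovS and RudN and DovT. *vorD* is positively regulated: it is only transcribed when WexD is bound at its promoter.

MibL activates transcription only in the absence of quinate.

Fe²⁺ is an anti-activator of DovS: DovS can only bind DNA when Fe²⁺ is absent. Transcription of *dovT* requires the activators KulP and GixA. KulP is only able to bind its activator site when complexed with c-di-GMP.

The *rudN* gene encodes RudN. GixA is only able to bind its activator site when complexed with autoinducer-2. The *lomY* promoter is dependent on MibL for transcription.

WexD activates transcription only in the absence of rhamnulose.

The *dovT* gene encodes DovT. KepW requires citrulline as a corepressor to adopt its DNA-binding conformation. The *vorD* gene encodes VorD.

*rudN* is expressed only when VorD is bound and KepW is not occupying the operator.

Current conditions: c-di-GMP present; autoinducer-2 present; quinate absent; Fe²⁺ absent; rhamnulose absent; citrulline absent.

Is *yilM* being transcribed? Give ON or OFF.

ON

Fe²⁺ is absent, so DovS is active.
Rhamnulose is absent, so WexD is active.
No repressor is bound and WexD is active, so *vorD* is transcribed.
So VorD is produced and active.
Citrulline is absent, so KepW is inactive.
No repressor is bound and VorD is active, so *rudN* is transcribed.
So RudN is produced and active.
c-di-GMP is present, so KulP is active.
Autoinducer-2 is present, so GixA is active.
No repressor is bound and KulP and GixA are active, so *dovT* is transcribed.
So DovT is produced and active.
No repressor is bound and DovS and RudN and DovT are active, so *yilM* is transcribed.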